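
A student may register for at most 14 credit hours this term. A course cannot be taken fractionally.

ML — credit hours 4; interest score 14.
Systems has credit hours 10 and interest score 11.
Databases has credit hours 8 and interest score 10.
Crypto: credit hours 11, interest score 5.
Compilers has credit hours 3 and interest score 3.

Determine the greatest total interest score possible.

25

This is an integer program with binary decision variables.
Allowing fractional choices, the relaxed optimum would be about 26.2, but courses are indivisible.
ML + Databases: credit hours 4 + 8 = 12 ≤ 14, interest score 14 + 10 = 24.
ML + Systems: credit hours 4 + 10 = 14 ≤ 14, interest score 14 + 11 = 25.
ML + Compilers: credit hours 4 + 3 = 7 ≤ 14, interest score 14 + 3 = 17.
Best is ML and Systems with total interest score 25.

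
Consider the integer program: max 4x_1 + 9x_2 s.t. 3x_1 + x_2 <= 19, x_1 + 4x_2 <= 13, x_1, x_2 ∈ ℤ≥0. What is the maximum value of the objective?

38

(x_1,x_2)=(5,2) is feasible, giving 38.
(x_1,x_2)=(4,2) is feasible, giving 34.
(x_1,x_2)=(6,1) is feasible, giving 33.
The best lattice point is (5,2), giving 38.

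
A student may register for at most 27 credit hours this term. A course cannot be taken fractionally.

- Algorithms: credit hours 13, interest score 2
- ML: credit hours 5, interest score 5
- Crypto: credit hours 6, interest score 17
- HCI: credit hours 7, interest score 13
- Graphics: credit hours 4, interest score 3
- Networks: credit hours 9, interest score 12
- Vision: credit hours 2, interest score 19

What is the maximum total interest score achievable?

61

Take Crypto, HCI, Networks, and Vision: credit hours 6 + 7 + 9 + 2 = 24 ≤ 27, interest score 17 + 13 + 12 + 19 = 61.
No other feasible combination does better.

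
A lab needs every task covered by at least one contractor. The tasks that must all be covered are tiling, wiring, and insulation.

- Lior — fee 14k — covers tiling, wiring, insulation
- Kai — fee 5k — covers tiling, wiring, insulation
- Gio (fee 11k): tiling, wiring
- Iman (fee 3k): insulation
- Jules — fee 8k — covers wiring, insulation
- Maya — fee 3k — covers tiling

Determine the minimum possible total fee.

5

Kai alone covers tiling, wiring, insulation — every task.
Total fee: 5.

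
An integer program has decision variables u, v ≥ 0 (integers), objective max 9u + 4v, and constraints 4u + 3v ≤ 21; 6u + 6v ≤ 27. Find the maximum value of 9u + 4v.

The continuous relaxation peaks at (4.5, 0) with value 40.50; rounding to a feasible lattice point costs some objective.
(u,v)=(4,0): 4·4+3·0=16≤21, 6·4+6·0=24≤27, objective 36.
(u,v)=(3,1): 4·3+3·1=15≤21, 6·3+6·1=24≤27, objective 31.
(u,v)=(3,0): 4·3+3·0=12≤21, 6·3+6·0=18≤27, objective 27.
No feasible integer point exceeds 36.

36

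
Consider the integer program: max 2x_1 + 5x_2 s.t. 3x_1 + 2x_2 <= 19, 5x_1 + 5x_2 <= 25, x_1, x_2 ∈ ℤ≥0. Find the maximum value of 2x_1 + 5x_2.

(x_1,x_2)=(0,5) is feasible, giving 25.
(x_1,x_2)=(1,4) is feasible, giving 22.
No feasible integer point exceeds 25.

25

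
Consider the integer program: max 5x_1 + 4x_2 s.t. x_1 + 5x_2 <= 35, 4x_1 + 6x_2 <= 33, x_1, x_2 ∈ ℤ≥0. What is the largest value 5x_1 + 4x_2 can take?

(x_1,x_2)=(8,0) is feasible, giving 40.
(x_1,x_2)=(7,0) is feasible, giving 35.
The best lattice point is (8,0), giving 40.

40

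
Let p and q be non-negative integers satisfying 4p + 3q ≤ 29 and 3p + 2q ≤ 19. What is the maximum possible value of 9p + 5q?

55

Relaxing integrality, the LP optimum is 57.00 at (p,q) = (6.33, 0), which is not an integer point.
(p,q)=(5,2): 4·5+3·2=26≤29, 3·5+2·2=19≤19, objective 55.
(p,q)=(6,0): 4·6+3·0=24≤29, 3·6+2·0=18≤19, objective 54.
(p,q)=(4,3): 4·4+3·3=25≤29, 3·4+2·3=18≤19, objective 51.
The best lattice point is (5,2), giving 55.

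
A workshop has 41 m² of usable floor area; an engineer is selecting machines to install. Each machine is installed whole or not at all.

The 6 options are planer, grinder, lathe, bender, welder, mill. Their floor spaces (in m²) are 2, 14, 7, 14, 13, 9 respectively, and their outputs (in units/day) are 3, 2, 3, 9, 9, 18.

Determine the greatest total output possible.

39

This is an integer program with binary decision variables.
bender + welder + mill: floor space 14 + 13 + 9 = 36 ≤ 41, output 9 + 9 + 18 = 36.
planer + bender + welder + mill: floor space 2 + 14 + 13 + 9 = 38 ≤ 41, output 3 + 9 + 9 + 18 = 39.
Best is planer, bender, welder, and mill with total output 39.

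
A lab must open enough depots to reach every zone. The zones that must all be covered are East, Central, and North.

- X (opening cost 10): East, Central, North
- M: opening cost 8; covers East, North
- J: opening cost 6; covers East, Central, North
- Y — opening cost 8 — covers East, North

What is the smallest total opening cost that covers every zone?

J alone covers East, Central, North — every zone.
Total opening cost: 6.
No cover costs less than 6.

6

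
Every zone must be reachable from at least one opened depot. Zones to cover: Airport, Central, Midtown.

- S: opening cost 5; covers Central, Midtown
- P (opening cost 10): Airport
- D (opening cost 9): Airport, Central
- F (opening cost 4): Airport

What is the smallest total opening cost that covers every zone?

9

Choose S and F: together they cover Airport, Central, Midtown — every zone.
Total opening cost: 5 + 4 = 9.
No cover costs less than 9.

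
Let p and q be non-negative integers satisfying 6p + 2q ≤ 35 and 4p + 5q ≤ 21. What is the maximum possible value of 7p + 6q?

35

The continuous relaxation peaks at (5.25, 0) with value 36.75; rounding to a feasible lattice point costs some objective.
(p,q)=(5,0): 6·5+2·0=30≤35, 4·5+5·0=20≤21, objective 35.
(p,q)=(4,1): 6·4+2·1=26≤35, 4·4+5·1=21≤21, objective 34.
The best lattice point is (5,0), giving 35.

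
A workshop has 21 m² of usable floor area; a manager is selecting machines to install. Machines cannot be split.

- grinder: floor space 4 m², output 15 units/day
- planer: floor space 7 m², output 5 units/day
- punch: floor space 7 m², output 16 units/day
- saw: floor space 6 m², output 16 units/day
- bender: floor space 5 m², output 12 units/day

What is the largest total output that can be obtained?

47

Take grinder, punch, and saw: floor space 4 + 7 + 6 = 17 ≤ 21, output 15 + 16 + 16 = 47.
No other feasible combination does better.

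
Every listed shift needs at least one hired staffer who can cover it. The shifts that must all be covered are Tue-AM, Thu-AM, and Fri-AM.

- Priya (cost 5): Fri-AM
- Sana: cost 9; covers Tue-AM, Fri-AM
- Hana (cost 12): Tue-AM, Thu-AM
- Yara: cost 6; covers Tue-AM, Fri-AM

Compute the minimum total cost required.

The greedy cost-per-new-shift heuristic would pick Yara and Hana for 18, but a cheaper cover exists.
Choose Priya and Hana: together they cover Tue-AM, Thu-AM, Fri-AM — every shift.
Total cost: 5 + 12 = 17.
No cover costs less than 17.

17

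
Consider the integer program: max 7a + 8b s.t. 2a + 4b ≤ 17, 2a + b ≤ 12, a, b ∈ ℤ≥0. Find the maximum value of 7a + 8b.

44

The continuous relaxation peaks at (5.17, 1.67) with value 49.50; rounding to a feasible lattice point costs some objective.
(a,b)=(4,2): 2·4+4·2=16≤17, 2·4+1·2=10≤12, objective 44.
(a,b)=(5,1): 2·5+4·1=14≤17, 2·5+1·1=11≤12, objective 43.
The best lattice point is (4,2), giving 44.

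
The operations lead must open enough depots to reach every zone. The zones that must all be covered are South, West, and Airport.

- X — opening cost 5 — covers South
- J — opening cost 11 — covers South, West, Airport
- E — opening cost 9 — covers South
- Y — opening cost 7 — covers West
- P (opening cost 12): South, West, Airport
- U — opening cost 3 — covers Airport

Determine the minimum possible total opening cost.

J alone covers South, West, Airport — every zone.
Total opening cost: 11.

11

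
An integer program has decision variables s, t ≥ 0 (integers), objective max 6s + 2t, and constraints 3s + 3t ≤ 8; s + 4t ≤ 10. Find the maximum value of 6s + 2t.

12

The continuous relaxation peaks at (2.67, 0) with value 16.00; rounding to a feasible lattice point costs some objective.
(s,t)=(2,0): 3·2+3·0=6≤8, 1·2+4·0=2≤10, objective 12.
(s,t)=(1,1): 3·1+3·1=6≤8, 1·1+4·1=5≤10, objective 8.
(s,t)=(1,0): 3·1+3·0=3≤8, 1·1+4·0=1≤10, objective 6.
The best lattice point is (2,0), giving 12.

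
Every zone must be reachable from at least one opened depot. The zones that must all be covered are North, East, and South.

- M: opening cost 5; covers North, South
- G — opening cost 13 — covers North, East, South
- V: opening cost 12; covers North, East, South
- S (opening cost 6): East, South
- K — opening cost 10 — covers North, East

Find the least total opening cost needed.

Choose M and S: together they cover North, East, South — every zone.
Total opening cost: 5 + 6 = 11.
No cover costs less than 11.

11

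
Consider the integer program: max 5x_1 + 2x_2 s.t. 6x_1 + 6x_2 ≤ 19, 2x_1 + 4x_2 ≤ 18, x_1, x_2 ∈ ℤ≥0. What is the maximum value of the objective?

(x_1,x_2)=(3,0): 6·3+6·0=18≤19, 2·3+4·0=6≤18, objective 15.
(x_1,x_2)=(2,1): 6·2+6·1=18≤19, 2·2+4·1=8≤18, objective 12.
Maximum is 15 at (x_1,x_2)=(3,0).

15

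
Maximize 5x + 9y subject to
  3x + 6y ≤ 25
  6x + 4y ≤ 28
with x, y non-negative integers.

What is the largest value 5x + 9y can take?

(x,y)=(2,3): 3·2+6·3=24≤25, 6·2+4·3=24≤28, objective 37.
(x,y)=(3,2): 3·3+6·2=21≤25, 6·3+4·2=26≤28, objective 33.
The best lattice point is (2,3), giving 37.

37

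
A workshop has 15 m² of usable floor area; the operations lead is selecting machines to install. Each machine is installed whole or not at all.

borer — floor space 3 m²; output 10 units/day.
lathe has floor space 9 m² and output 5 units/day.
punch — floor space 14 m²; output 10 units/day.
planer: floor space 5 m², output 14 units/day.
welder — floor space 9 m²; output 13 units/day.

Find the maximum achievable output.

27

Treat it as a binary knapsack problem.
borer + planer: floor space 3 + 5 = 8 ≤ 15, output 10 + 14 = 24.
planer + welder: floor space 5 + 9 = 14 ≤ 15, output 14 + 13 = 27.
Best is planer and welder with total output 27.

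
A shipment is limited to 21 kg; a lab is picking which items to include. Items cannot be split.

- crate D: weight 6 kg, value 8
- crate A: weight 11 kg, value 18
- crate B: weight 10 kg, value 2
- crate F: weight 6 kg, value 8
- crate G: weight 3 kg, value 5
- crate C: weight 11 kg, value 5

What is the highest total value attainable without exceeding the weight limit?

31

Treat it as a binary knapsack problem.
Take crate D, crate A, and crate G: weight 6 + 11 + 3 = 20 ≤ 21, value 8 + 18 + 5 = 31.
No feasible combination exceeds this.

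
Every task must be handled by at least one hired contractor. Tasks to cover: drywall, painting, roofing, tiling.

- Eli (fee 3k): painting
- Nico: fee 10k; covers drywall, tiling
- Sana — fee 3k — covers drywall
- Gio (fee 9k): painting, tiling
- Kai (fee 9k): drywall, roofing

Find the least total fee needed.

This is a weighted set-cover instance.
Choose Gio and Kai: together they cover drywall, painting, roofing, tiling — every task.
Total fee: 9 + 9 = 18.

18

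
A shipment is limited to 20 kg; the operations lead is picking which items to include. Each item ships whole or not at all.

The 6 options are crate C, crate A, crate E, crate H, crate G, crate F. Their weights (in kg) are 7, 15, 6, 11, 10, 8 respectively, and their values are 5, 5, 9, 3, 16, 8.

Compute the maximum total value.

25

Allowing fractional choices, the relaxed optimum would be about 29.0, but items are indivisible.
crate C + crate G: weight 7 + 10 = 17 ≤ 20, value 5 + 16 = 21.
crate E + crate G: weight 6 + 10 = 16 ≤ 20, value 9 + 16 = 25.
crate G + crate F: weight 10 + 8 = 18 ≤ 20, value 16 + 8 = 24.
Best is crate E and crate G with total value 25.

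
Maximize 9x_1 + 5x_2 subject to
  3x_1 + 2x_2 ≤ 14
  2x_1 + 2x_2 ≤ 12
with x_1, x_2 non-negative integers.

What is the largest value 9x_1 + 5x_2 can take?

(x_1,x_2)=(4,1): 3·4+2·1=14≤14, 2·4+2·1=10≤12, objective 41.
(x_1,x_2)=(3,2): 3·3+2·2=13≤14, 2·3+2·2=10≤12, objective 37.
Maximum is 41 at (x_1,x_2)=(4,1).

41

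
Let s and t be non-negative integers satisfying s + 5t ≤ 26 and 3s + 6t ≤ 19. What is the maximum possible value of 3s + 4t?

(s,t)=(6,0) is feasible, giving 18.
(s,t)=(5,0) is feasible, giving 15.
Maximum is 18 at (s,t)=(6,0).

18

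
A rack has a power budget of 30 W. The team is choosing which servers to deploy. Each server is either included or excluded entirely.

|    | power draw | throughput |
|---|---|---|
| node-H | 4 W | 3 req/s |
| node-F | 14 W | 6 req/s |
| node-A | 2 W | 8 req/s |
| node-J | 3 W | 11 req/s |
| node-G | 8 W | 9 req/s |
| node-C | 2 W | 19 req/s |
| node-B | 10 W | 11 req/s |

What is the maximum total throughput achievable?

Allowing fractional choices, the relaxed optimum would be about 61.4, but servers are indivisible.
node-A + node-J + node-G + node-C + node-B: power draw 2 + 3 + 8 + 2 + 10 = 25 ≤ 30, throughput 8 + 11 + 9 + 19 + 11 = 58.
node-H + node-A + node-J + node-G + node-C + node-B: power draw 4 + 2 + 3 + 8 + 2 + 10 = 29 ≤ 30, throughput 3 + 8 + 11 + 9 + 19 + 11 = 61.
Best is node-H, node-A, node-J, node-G, node-C, and node-B with total throughput 61.

61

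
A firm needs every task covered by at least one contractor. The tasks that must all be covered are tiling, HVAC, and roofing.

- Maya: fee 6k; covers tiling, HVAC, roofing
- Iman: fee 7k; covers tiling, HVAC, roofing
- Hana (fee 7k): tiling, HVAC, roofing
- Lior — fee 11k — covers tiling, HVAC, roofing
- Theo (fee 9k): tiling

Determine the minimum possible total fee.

6

Maya alone covers tiling, HVAC, roofing — every task.
Total fee: 6.
No cover costs less than 6.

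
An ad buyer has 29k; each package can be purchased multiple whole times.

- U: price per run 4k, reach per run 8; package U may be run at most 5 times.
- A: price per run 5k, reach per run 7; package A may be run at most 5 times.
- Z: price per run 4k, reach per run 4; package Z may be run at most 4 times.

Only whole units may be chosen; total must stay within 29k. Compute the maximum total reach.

51

5×U and 2×Z: price 28 ≤ 29, reach 5·8 + 2·4 = 48.
5×U, 1×A, and 1×Z: price 29 ≤ 29, reach 5·8 + 1·7 + 1·4 = 51.
Best is 51.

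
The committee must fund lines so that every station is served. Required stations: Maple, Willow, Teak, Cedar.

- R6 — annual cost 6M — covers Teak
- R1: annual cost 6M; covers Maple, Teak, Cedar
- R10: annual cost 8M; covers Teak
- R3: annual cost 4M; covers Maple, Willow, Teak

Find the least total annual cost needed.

Choose R1 and R3: together they cover Maple, Willow, Teak, Cedar — every station.
Total annual cost: 6 + 4 = 10.
No cover costs less than 10.

10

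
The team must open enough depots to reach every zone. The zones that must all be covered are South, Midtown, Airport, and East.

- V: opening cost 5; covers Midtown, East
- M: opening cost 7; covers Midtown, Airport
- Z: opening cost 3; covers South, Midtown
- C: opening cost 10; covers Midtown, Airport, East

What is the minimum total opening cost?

13

This is a weighted set-cover instance.
The greedy cost-per-new-zone heuristic would pick Z, V, and M for 15, but a cheaper cover exists.
Choose Z and C: together they cover South, Midtown, Airport, East — every zone.
Total opening cost: 3 + 10 = 13.
No cover costs less than 13.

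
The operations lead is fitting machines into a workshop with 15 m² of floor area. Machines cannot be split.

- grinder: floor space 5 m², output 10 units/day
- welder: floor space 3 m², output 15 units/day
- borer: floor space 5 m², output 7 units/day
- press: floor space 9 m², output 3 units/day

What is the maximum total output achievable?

32

Allowing fractional choices, the relaxed optimum would be about 32.7, but machines are indivisible.
grinder + welder + borer: floor space 5 + 3 + 5 = 13 ≤ 15, output 10 + 15 + 7 = 32.
welder + borer: floor space 3 + 5 = 8 ≤ 15, output 15 + 7 = 22.
grinder + welder: floor space 5 + 3 = 8 ≤ 15, output 10 + 15 = 25.
Best is grinder, welder, and borer with total output 32.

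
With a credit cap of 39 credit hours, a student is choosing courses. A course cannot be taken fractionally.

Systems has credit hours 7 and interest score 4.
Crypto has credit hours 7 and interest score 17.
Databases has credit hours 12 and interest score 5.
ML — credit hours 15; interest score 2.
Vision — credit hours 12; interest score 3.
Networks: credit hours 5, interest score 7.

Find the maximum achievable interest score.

33

Treat it as a binary knapsack problem.
Allowing fractional choices, the relaxed optimum would be about 35.0, but courses are indivisible.
Systems + Crypto + Databases + Networks: credit hours 7 + 7 + 12 + 5 = 31 ≤ 39, interest score 4 + 17 + 5 + 7 = 33.
Crypto + Databases + Vision + Networks: credit hours 7 + 12 + 12 + 5 = 36 ≤ 39, interest score 17 + 5 + 3 + 7 = 32.
Best is Systems, Crypto, Databases, and Networks with total interest score 33.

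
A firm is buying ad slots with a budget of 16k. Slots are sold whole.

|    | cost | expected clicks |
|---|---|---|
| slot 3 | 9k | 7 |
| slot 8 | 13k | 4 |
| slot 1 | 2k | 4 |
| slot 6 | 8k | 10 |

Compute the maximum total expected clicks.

14

This is a 0-1 knapsack instance.
Allowing fractional choices, the relaxed optimum would be about 18.7, but ad slots are indivisible.
slot 1 + slot 6: cost 2 + 8 = 10 ≤ 16, expected clicks 4 + 10 = 14.
slot 6: cost 8 ≤ 16, expected clicks 10.
slot 3 + slot 1: cost 9 + 2 = 11 ≤ 16, expected clicks 7 + 4 = 11.
Best is slot 1 and slot 6 with total expected clicks 14.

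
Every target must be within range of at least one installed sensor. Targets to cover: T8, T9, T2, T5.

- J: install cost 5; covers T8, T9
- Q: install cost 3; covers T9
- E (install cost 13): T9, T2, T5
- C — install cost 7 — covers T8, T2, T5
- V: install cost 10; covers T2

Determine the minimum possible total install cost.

Choose Q and C: together they cover T8, T9, T2, T5 — every target.
Total install cost: 3 + 7 = 10.
No cover costs less than 10.

10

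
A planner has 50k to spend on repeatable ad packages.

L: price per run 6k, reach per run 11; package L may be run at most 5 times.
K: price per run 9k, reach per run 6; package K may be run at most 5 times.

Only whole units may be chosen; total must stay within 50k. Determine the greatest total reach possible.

5×L and 2×K: price 48 ≤ 50, reach 5·11 + 2·6 = 67.
5×L and 1×K: price 39 ≤ 50, reach 5·11 + 1·6 = 61.
Best is 67.

67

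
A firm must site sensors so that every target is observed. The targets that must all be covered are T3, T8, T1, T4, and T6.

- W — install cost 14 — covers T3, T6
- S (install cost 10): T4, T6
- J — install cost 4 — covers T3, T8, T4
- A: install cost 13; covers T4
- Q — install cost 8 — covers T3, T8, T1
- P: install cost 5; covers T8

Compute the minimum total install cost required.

18

The greedy cost-per-new-target heuristic would pick J, Q, and S for 22, but a cheaper cover exists.
Choose S and Q: together they cover T3, T8, T1, T4, T6 — every target.
Total install cost: 10 + 8 = 18.
No cover costs less than 18.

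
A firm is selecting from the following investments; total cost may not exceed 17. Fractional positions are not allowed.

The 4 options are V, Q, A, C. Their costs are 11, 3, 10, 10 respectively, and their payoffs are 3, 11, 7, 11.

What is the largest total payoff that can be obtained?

Take Q and C: cost 3 + 10 = 13 ≤ 17, payoff 11 + 11 = 22.
No other feasible combination does better.

22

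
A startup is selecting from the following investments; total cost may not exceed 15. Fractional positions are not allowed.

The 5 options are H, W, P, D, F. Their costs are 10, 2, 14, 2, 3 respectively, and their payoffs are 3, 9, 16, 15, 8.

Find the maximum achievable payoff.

Take W, D, and F: cost 2 + 2 + 3 = 7 ≤ 15, payoff 9 + 15 + 8 = 32.
No other feasible combination does better.

32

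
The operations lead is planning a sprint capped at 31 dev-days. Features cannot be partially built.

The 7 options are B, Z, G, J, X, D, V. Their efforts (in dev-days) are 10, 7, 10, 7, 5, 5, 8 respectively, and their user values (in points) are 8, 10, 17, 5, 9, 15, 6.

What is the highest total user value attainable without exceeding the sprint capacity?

51

This is an integer program with binary decision variables.
Z + G + D + V: effort 7 + 10 + 5 + 8 = 30 ≤ 31, user value 10 + 17 + 15 + 6 = 48.
Z + G + X + D: effort 7 + 10 + 5 + 5 = 27 ≤ 31, user value 10 + 17 + 9 + 15 = 51.
B + G + X + D: effort 10 + 10 + 5 + 5 = 30 ≤ 31, user value 8 + 17 + 9 + 15 = 49.
Best is Z, G, X, and D with total user value 51.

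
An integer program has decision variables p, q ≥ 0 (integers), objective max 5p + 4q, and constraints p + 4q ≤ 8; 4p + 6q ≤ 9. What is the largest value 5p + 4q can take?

10

(p,q)=(2,0): 1·2+4·0=2≤8, 4·2+6·0=8≤9, objective 10.
(p,q)=(1,0): 1·1+4·0=1≤8, 4·1+6·0=4≤9, objective 5.
The best lattice point is (2,0), giving 10.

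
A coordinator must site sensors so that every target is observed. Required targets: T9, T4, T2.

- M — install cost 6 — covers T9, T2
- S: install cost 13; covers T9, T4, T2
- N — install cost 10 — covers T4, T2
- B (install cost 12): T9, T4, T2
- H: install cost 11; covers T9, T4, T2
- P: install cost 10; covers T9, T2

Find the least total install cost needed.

11

This is an integer covering problem.
The greedy cost-per-new-target heuristic would pick M and N for 16, but a cheaper cover exists.
H alone covers T9, T4, T2 — every target.
Total install cost: 11.
No cover costs less than 11.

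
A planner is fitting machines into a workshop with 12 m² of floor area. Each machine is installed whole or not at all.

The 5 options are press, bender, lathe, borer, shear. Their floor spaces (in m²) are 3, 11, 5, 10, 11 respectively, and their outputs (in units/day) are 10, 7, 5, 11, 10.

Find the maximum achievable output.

15

Allowing fractional choices, the relaxed optimum would be about 19.9, but machines are indivisible.
press: floor space 3 ≤ 12, output 10.
press + lathe: floor space 3 + 5 = 8 ≤ 12, output 10 + 5 = 15.
borer: floor space 10 ≤ 12, output 11.
Best is press and lathe with total output 15.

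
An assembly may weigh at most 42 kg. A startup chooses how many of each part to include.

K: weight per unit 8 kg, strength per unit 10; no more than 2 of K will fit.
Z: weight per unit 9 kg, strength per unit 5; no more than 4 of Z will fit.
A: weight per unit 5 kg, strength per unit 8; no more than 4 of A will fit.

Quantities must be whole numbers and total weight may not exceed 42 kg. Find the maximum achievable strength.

52

Take 2×K and 4×A: weight 36 ≤ 42, strength 2·10 + 4·8 = 52.
A has the best ratio (8/5) and is taken to its limit of 4; remaining capacity is filled optimally with the others.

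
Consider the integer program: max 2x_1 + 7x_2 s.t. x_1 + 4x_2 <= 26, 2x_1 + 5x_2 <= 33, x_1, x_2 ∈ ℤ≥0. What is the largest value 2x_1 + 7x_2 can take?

44

(x_1,x_2)=(1,6): 1·1+4·6=25≤26, 2·1+5·6=32≤33, objective 44.
(x_1,x_2)=(0,6): 1·0+4·6=24≤26, 2·0+5·6=30≤33, objective 42.
(x_1,x_2)=(2,5): 1·2+4·5=22≤26, 2·2+5·5=29≤33, objective 39.
No feasible integer point exceeds 44.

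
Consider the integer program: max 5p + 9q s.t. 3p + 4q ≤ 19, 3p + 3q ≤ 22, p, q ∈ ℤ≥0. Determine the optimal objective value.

41

Relaxing integrality, the LP optimum is 42.75 at (p,q) = (0, 4.75), which is not an integer point.
(p,q)=(1,4): 3·1+4·4=19≤19, 3·1+3·4=15≤22, objective 41.
(p,q)=(2,3): 3·2+4·3=18≤19, 3·2+3·3=15≤22, objective 37.
(p,q)=(0,4): 3·0+4·4=16≤19, 3·0+3·4=12≤22, objective 36.
(p,q)=(1,3): 3·1+4·3=15≤19, 3·1+3·3=12≤22, objective 32.
No feasible integer point exceeds 41.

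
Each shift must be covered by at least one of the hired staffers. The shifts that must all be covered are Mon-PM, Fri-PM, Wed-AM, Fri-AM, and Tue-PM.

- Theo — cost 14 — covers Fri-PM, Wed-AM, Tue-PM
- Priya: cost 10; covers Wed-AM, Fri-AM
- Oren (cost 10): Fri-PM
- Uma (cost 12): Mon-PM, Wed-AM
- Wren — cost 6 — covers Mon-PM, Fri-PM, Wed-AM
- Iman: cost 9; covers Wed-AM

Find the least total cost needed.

This is a weighted set-cover instance.
Choose Theo, Priya, and Wren: together they cover Mon-PM, Fri-PM, Wed-AM, Fri-AM, Tue-PM — every shift.
Total cost: 14 + 10 + 6 = 30.
No cover costs less than 30.

30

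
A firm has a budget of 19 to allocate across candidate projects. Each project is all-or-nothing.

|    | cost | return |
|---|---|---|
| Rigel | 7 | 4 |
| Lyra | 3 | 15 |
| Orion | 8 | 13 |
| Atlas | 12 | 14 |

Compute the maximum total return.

This is an integer program with binary decision variables.
Take Rigel, Lyra, and Orion: cost 7 + 3 + 8 = 18 ≤ 19, return 4 + 15 + 13 = 32.
No other feasible combination does better.

32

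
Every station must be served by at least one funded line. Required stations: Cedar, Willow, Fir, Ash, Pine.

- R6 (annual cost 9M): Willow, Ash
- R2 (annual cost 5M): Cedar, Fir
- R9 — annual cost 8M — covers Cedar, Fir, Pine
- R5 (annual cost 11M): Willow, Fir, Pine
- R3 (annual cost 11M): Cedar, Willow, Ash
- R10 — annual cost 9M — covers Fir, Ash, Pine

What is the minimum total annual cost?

The greedy cost-per-new-station heuristic would pick R2, R6, and R9 for 22, but a cheaper cover exists.
Choose R6 and R9: together they cover Cedar, Willow, Fir, Ash, Pine — every station.
Total annual cost: 9 + 8 = 17.
No cover costs less than 17.

17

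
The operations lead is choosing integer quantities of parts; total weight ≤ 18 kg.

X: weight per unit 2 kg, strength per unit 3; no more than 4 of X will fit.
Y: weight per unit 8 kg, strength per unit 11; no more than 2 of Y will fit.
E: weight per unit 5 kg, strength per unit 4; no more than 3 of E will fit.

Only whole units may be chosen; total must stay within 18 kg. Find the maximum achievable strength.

25

4×X and 1×Y: weight 16 ≤ 18, strength 4·3 + 1·11 = 23.
1×X and 2×Y: weight 18 ≤ 18, strength 1·3 + 2·11 = 25.
Best is 25.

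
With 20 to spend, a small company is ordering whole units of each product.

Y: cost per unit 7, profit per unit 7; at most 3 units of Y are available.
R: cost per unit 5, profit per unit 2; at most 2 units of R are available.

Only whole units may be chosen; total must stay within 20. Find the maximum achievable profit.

2×Y and 1×R: cost 19 ≤ 20, profit 2·7 + 1·2 = 16.
2×Y: cost 14 ≤ 20, profit 2·7 = 14.
Best is 16.

16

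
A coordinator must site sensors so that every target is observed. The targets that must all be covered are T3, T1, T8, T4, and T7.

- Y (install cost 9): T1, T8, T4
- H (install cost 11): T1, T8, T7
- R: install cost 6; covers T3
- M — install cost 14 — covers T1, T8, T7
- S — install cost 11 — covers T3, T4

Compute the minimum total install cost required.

This is a weighted set-cover instance.
The greedy cost-per-new-target heuristic would pick Y, R, and H for 26, but a cheaper cover exists.
Choose H and S: together they cover T3, T1, T8, T4, T7 — every target.
Total install cost: 11 + 11 = 22.
No cover costs less than 22.

22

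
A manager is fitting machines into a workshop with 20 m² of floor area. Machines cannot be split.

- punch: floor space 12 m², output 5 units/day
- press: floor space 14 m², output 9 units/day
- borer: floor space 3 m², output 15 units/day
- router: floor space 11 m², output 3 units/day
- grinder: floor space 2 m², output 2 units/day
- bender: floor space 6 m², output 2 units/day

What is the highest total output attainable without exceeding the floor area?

Allowing fractional choices, the relaxed optimum would be about 26.4, but machines are indivisible.
press + borer + grinder: floor space 14 + 3 + 2 = 19 ≤ 20, output 9 + 15 + 2 = 26.
press + borer: floor space 14 + 3 = 17 ≤ 20, output 9 + 15 = 24.
Best is press, borer, and grinder with total output 26.

26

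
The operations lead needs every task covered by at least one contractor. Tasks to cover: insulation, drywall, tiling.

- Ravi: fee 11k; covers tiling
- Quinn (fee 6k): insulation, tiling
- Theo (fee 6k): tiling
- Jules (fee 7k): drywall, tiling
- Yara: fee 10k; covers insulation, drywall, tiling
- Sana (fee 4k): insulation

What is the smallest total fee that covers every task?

The greedy cost-per-new-task heuristic would pick Quinn and Jules for 13, but a cheaper cover exists.
Yara alone covers insulation, drywall, tiling — every task.
Total fee: 10.
No cover costs less than 10.

10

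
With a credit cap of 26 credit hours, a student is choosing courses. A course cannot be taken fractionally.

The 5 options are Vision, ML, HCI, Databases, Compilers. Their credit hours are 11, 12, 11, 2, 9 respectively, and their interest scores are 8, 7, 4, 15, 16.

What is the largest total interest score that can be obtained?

39

This is a 0-1 knapsack instance.
Allowing fractional choices, the relaxed optimum would be about 41.3, but courses are indivisible.
Vision + Databases + Compilers: credit hours 11 + 2 + 9 = 22 ≤ 26, interest score 8 + 15 + 16 = 39.
HCI + Databases + Compilers: credit hours 11 + 2 + 9 = 22 ≤ 26, interest score 4 + 15 + 16 = 35.
ML + Databases + Compilers: credit hours 12 + 2 + 9 = 23 ≤ 26, interest score 7 + 15 + 16 = 38.
Best is Vision, Databases, and Compilers with total interest score 39.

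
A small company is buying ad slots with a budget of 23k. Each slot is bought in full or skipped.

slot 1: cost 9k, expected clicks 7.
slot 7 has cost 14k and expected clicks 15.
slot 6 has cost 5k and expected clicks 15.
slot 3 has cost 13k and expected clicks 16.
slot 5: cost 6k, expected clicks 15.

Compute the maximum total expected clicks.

37

Take slot 1, slot 6, and slot 5: cost 9 + 5 + 6 = 20 ≤ 23, expected clicks 7 + 15 + 15 = 37.
No other feasible combination does better.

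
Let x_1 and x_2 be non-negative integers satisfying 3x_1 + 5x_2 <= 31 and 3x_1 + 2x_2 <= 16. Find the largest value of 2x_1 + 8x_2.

48

Relaxing integrality, the LP optimum is 49.60 at (x_1,x_2) = (0, 6.2), which is not an integer point.
(x_1,x_2)=(0,6): 3·0+5·6=30≤31, 3·0+2·6=12≤16, objective 48.
(x_1,x_2)=(1,5): 3·1+5·5=28≤31, 3·1+2·5=13≤16, objective 42.
(x_1,x_2)=(0,5): 3·0+5·5=25≤31, 3·0+2·5=10≤16, objective 40.
Maximum is 48 at (x_1,x_2)=(0,6).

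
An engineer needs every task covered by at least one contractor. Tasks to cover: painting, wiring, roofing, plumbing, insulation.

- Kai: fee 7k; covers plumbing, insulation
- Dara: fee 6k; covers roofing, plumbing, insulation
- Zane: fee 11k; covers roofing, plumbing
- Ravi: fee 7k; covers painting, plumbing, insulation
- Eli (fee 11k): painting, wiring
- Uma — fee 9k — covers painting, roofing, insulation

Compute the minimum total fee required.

17

Choose Dara and Eli: together they cover painting, wiring, roofing, plumbing, insulation — every task.
Total fee: 6 + 11 = 17.
No cover costs less than 17.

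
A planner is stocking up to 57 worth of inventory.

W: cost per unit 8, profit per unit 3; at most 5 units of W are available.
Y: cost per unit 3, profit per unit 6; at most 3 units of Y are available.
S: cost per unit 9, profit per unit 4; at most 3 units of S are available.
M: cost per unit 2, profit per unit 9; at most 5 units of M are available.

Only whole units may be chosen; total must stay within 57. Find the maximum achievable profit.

Take 1×W, 3×Y, 3×S, and 5×M: cost 54 ≤ 57, profit 1·3 + 3·6 + 3·4 + 5·9 = 78.
M has the best ratio (9/2) and is taken to its limit of 5; remaining capacity is filled optimally with the others.

78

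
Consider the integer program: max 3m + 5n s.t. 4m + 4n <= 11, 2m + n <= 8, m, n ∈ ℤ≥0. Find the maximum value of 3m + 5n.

The continuous relaxation peaks at (0, 2.75) with value 13.75; rounding to a feasible lattice point costs some objective.
(m,n)=(0,2): 4·0+4·2=8≤11, 2·0+1·2=2≤8, objective 10.
(m,n)=(1,1): 4·1+4·1=8≤11, 2·1+1·1=3≤8, objective 8.
No feasible integer point exceeds 10.

10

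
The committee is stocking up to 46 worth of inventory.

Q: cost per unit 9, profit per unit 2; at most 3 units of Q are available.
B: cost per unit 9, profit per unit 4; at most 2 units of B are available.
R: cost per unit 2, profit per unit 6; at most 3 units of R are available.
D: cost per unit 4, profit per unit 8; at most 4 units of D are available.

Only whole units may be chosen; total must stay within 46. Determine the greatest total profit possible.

This is a bounded integer knapsack.
R has the best ratio (6/2); taking only R gives at most 3×6 = 18 (stopped by the supply cap of 3).
Mixing does better — 2×B, 3×R, and 4×D: cost 40 ≤ 46, profit 2·4 + 3·6 + 4·8 = 58.

58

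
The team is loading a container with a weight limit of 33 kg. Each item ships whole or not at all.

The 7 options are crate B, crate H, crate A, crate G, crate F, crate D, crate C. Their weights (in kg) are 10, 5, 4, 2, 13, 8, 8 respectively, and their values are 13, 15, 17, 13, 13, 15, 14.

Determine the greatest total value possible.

crate B + crate H + crate A + crate G + crate D: weight 10 + 5 + 4 + 2 + 8 = 29 ≤ 33, value 13 + 15 + 17 + 13 + 15 = 73.
crate H + crate A + crate G + crate D + crate C: weight 5 + 4 + 2 + 8 + 8 = 27 ≤ 33, value 15 + 17 + 13 + 15 + 14 = 74.
Best is crate H, crate A, crate G, crate D, and crate C with total value 74.

74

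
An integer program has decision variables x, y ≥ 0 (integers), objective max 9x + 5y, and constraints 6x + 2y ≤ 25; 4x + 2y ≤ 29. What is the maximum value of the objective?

60

The continuous relaxation peaks at (0, 12.5) with value 62.50; rounding to a feasible lattice point costs some objective.
(x,y)=(0,12): 6·0+2·12=24≤25, 4·0+2·12=24≤29, objective 60.
(x,y)=(0,11): 6·0+2·11=22≤25, 4·0+2·11=22≤29, objective 55.
No feasible integer point exceeds 60.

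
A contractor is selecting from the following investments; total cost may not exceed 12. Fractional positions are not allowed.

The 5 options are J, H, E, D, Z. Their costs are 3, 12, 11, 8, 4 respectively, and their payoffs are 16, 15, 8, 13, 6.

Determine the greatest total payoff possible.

D + Z: cost 8 + 4 = 12 ≤ 12, payoff 13 + 6 = 19.
J + D: cost 3 + 8 = 11 ≤ 12, payoff 16 + 13 = 29.
J + Z: cost 3 + 4 = 7 ≤ 12, payoff 16 + 6 = 22.
Best is J and D with total payoff 29.

29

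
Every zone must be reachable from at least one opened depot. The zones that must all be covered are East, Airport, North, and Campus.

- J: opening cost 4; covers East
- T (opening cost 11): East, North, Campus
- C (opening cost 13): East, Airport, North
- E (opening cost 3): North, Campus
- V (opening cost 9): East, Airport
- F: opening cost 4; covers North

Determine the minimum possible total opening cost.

The greedy cost-per-new-zone heuristic would pick E, J, and V for 16, but a cheaper cover exists.
Choose E and V: together they cover East, Airport, North, Campus — every zone.
Total opening cost: 3 + 9 = 12.
No cover costs less than 12.

12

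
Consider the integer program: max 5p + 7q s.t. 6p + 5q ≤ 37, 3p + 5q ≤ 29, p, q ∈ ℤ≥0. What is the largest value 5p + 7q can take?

The continuous relaxation peaks at (2.67, 4.2) with value 42.73; rounding to a feasible lattice point costs some objective.
(p,q)=(1,5): 6·1+5·5=31≤37, 3·1+5·5=28≤29, objective 40.
(p,q)=(2,4): 6·2+5·4=32≤37, 3·2+5·4=26≤29, objective 38.
(p,q)=(3,3): 6·3+5·3=33≤37, 3·3+5·3=24≤29, objective 36.
(p,q)=(0,5): 6·0+5·5=25≤37, 3·0+5·5=25≤29, objective 35.
Maximum is 40 at (p,q)=(1,5).

40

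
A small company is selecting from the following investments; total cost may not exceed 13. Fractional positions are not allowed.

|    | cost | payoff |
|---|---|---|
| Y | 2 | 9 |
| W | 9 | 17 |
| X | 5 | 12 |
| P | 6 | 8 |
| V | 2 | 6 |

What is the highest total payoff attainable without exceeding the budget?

32

This is a 0-1 knapsack instance.
Y + X + V: cost 2 + 5 + 2 = 9 ≤ 13, payoff 9 + 12 + 6 = 27.
Y + X + P: cost 2 + 5 + 6 = 13 ≤ 13, payoff 9 + 12 + 8 = 29.
Y + W + V: cost 2 + 9 + 2 = 13 ≤ 13, payoff 9 + 17 + 6 = 32.
Best is Y, W, and V with total payoff 32.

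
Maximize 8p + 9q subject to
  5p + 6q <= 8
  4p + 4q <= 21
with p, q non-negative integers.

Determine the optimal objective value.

Relaxing integrality, the LP optimum is 12.80 at (p,q) = (1.6, 0), which is not an integer point.
(p,q)=(0,1): 5·0+6·1=6≤8, 4·0+4·1=4≤21, objective 9.
(p,q)=(1,0): 5·1+6·0=5≤8, 4·1+4·0=4≤21, objective 8.
Maximum is 9 at (p,q)=(0,1).

9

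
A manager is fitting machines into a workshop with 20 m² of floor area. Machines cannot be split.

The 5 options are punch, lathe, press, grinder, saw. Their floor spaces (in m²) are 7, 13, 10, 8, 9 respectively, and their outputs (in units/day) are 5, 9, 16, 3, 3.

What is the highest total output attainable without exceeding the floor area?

21

punch + press: floor space 7 + 10 = 17 ≤ 20, output 5 + 16 = 21.
press + grinder: floor space 10 + 8 = 18 ≤ 20, output 16 + 3 = 19.
press + saw: floor space 10 + 9 = 19 ≤ 20, output 16 + 3 = 19.
Best is punch and press with total output 21.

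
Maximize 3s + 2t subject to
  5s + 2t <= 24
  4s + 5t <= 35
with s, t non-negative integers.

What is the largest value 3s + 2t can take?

(s,t)=(3,4): 5·3+2·4=23≤24, 4·3+5·4=32≤35, objective 17.
(s,t)=(2,5): 5·2+2·5=20≤24, 4·2+5·5=33≤35, objective 16.
(s,t)=(3,3): 5·3+2·3=21≤24, 4·3+5·3=27≤35, objective 15.
The best lattice point is (3,4), giving 17.

17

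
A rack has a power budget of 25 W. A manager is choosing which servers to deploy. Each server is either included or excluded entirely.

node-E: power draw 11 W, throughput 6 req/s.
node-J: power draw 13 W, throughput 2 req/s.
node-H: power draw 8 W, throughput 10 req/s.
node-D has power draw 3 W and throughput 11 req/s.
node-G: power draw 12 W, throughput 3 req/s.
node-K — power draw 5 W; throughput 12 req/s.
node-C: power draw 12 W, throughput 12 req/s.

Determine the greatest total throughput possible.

Take node-D, node-K, and node-C: power draw 3 + 5 + 12 = 20 ≤ 25, throughput 11 + 12 + 12 = 35.
No other feasible combination does better.

35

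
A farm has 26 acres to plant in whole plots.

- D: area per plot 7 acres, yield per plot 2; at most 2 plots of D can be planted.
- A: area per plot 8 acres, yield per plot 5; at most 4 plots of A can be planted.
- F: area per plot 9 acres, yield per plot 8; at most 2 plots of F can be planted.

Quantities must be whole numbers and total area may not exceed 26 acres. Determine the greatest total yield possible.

2×A and 1×F: area 25 ≤ 26, yield 2·5 + 1·8 = 18.
1×A and 2×F: area 26 ≤ 26, yield 1·5 + 2·8 = 21.
Best is 21.

21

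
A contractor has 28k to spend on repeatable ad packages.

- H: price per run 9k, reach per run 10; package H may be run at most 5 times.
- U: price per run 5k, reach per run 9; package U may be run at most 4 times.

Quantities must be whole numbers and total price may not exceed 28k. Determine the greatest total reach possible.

38

2×H and 2×U: price 28 ≤ 28, reach 2·10 + 2·9 = 38.
1×H and 3×U: price 24 ≤ 28, reach 1·10 + 3·9 = 37.
Best is 38.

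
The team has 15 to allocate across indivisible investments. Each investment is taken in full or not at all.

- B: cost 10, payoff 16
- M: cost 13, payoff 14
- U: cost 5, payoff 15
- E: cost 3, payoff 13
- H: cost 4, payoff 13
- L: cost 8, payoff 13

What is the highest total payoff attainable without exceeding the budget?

Allowing fractional choices, the relaxed optimum would be about 45.9, but investments are indivisible.
E + H + L: cost 3 + 4 + 8 = 15 ≤ 15, payoff 13 + 13 + 13 = 39.
U + E + H: cost 5 + 3 + 4 = 12 ≤ 15, payoff 15 + 13 + 13 = 41.
Best is U, E, and H with total payoff 41.

41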